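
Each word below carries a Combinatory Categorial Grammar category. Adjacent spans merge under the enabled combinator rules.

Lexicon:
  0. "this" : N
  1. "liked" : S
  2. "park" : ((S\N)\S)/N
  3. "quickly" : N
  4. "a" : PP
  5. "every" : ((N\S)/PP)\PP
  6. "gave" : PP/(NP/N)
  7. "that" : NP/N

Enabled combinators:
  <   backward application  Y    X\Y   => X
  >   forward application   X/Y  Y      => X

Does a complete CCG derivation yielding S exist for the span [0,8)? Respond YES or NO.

N S ((S\N)\S)/N N PP ((N\S)/PP)\PP PP/(NP/N) NP/N
CKY chart[0,8] = {N}; S ∉ chart

NO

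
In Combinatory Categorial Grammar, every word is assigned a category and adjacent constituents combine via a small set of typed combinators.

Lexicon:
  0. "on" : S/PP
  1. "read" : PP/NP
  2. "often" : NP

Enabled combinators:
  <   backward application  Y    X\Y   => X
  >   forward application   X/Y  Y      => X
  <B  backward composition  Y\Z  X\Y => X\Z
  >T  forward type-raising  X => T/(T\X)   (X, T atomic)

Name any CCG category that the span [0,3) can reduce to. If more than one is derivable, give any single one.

S

[0,3] S   >
  [0,1] "on" : S/PP
  [1,3] PP   >
    [1,2] "read" : PP/NP
    [2,3] "often" : NP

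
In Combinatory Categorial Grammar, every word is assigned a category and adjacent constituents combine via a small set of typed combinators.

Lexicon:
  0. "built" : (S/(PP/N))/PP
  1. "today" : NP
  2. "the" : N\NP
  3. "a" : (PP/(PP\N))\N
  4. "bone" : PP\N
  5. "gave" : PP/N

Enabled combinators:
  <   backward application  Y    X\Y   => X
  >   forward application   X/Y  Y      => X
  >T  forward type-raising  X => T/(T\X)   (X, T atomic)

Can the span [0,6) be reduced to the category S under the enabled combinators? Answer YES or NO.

[0,6] S   >
  [0,5] S/(PP/N)   >
    [0,1] "built" : (S/(PP/N))/PP
    [1,5] PP   >
      [1,4] PP/(PP\N)   <
        [1,3] N   <
          [1,2] "today" : NP
          [2,3] "the" : N\NP
        [3,4] "a" : (PP/(PP\N))\N
      [4,5] "bone" : PP\N
  [5,6] "gave" : PP/N

YES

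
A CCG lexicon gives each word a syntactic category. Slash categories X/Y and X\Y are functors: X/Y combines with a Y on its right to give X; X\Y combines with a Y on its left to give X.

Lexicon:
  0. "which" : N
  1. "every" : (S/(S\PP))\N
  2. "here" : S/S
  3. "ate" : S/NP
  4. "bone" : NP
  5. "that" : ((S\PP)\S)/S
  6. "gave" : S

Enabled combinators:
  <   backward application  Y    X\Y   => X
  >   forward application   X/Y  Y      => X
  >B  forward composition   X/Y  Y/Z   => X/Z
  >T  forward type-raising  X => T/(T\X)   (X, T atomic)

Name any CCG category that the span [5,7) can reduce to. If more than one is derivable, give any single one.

[0,7] S   >
  [0,2] S/(S\PP)   <
    [0,1] "which" : N
    [1,2] "every" : (S/(S\PP))\N
  [2,7] S\PP   <
    [2,5] S   >
      [2,4] S/NP   >B
        [2,3] "here" : S/S
        [3,4] "ate" : S/NP
      [4,5] "bone" : NP
    [5,7] (S\PP)\S   >
      [5,6] "that" : ((S\PP)\S)/S
      [6,7] "gave" : S

(S\PP)\S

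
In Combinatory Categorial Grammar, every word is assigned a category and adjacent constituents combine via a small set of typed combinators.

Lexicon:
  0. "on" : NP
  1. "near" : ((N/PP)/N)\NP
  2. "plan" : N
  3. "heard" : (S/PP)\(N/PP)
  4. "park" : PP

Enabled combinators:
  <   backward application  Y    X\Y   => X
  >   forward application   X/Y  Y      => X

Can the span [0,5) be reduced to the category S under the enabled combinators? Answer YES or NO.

[0,5] S   >
  [0,4] S/PP   <
    [0,3] N/PP   >
      [0,2] (N/PP)/N   <
        [0,1] "on" : NP
        [1,2] "near" : ((N/PP)/N)\NP
      [2,3] "plan" : N
    [3,4] "heard" : (S/PP)\(N/PP)
  [4,5] "park" : PP

YES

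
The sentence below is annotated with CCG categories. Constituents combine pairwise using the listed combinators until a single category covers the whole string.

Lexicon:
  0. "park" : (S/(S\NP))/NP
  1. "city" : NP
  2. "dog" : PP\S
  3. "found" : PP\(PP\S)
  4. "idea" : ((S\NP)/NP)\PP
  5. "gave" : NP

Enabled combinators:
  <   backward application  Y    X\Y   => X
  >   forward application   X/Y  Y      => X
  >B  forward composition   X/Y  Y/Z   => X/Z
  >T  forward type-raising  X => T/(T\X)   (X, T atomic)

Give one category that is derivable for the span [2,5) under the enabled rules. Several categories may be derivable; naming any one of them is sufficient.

(S\NP)/NP

[0,6] S   >
  [0,2] S/(S\NP)   >
    [0,1] "park" : (S/(S\NP))/NP
    [1,2] "city" : NP
  [2,6] S\NP   >
    [2,5] (S\NP)/NP   <
      [2,4] PP   <
        [2,3] "dog" : PP\S
        [3,4] "found" : PP\(PP\S)
      [4,5] "idea" : ((S\NP)/NP)\PP
    [5,6] "gave" : NP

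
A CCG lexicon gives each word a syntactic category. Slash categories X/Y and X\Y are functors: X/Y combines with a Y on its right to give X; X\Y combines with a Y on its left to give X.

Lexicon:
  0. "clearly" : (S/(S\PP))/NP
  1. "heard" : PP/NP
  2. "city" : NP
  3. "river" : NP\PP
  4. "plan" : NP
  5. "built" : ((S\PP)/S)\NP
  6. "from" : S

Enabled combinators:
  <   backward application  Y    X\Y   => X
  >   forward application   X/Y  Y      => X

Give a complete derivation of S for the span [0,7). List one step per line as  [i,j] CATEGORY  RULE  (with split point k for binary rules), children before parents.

[0,1] (S/(S\PP))/NP  lex  "clearly"
[1,2] PP/NP  lex  "heard"
[2,3] NP  lex  "city"
[1,3] PP  >  k=2
[3,4] NP\PP  lex  "river"
[1,4] NP  <  k=3
[0,4] S/(S\PP)  >  k=1
[4,5] NP  lex  "plan"
[5,6] ((S\PP)/S)\NP  lex  "built"
[4,6] (S\PP)/S  <  k=5
[6,7] S  lex  "from"
[4,7] S\PP  >  k=6
[0,7] S  >  k=4

[0,7] S   >
  [0,4] S/(S\PP)   >
    [0,1] "clearly" : (S/(S\PP))/NP
    [1,4] NP   <
      [1,3] PP   >
        [1,2] "heard" : PP/NP
        [2,3] "city" : NP
      [3,4] "river" : NP\PP
  [4,7] S\PP   >
    [4,6] (S\PP)/S   <
      [4,5] "plan" : NP
      [5,6] "built" : ((S\PP)/S)\NP
    [6,7] "from" : S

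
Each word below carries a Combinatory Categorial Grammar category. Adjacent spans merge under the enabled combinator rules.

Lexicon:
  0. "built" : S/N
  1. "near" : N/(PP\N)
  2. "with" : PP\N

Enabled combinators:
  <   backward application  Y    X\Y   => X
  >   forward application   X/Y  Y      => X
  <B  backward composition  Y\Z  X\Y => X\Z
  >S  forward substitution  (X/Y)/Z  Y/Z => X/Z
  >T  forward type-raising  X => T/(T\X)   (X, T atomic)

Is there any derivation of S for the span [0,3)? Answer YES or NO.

YES

[0,3] S   >
  [0,1] "built" : S/N
  [1,3] N   >
    [1,2] "near" : N/(PP\N)
    [2,3] "with" : PP\N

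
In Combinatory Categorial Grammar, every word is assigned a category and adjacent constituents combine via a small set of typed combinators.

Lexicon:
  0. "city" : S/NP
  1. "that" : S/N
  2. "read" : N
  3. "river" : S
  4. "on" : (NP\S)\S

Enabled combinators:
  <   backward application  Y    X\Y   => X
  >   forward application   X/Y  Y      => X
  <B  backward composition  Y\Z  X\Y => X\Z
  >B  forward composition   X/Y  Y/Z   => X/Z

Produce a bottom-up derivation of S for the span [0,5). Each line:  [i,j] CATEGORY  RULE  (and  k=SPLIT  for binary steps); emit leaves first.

[0,1] S/NP  lex  "city"
[1,2] S/N  lex  "that"
[2,3] N  lex  "read"
[1,3] S  >  k=2
[3,4] S  lex  "river"
[4,5] (NP\S)\S  lex  "on"
[3,5] NP\S  <  k=4
[1,5] NP  <  k=3
[0,5] S  >  k=1

[0,5] S   >
  [0,1] "city" : S/NP
  [1,5] NP   <
    [1,3] S   >
      [1,2] "that" : S/N
      [2,3] "read" : N
    [3,5] NP\S   <
      [3,4] "river" : S
      [4,5] "on" : (NP\S)\S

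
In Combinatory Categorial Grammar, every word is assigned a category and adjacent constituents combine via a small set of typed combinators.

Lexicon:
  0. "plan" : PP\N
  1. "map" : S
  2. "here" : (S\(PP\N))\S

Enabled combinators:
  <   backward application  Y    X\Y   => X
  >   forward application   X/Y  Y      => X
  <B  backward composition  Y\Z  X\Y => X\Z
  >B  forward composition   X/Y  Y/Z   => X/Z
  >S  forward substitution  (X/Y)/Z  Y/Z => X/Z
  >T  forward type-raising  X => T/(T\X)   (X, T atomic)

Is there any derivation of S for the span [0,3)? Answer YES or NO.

[0,3] S   <
  [0,1] "plan" : PP\N
  [1,3] S\(PP\N)   <
    [1,2] "map" : S
    [2,3] "here" : (S\(PP\N))\S

YES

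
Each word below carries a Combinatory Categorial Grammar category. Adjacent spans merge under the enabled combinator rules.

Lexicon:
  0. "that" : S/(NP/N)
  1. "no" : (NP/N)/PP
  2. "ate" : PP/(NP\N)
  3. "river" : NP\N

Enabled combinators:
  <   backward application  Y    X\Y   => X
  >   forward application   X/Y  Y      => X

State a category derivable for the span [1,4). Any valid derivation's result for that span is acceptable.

[0,4] S   >
  [0,1] "that" : S/(NP/N)
  [1,4] NP/N   >
    [1,2] "no" : (NP/N)/PP
    [2,4] PP   >
      [2,3] "ate" : PP/(NP\N)
      [3,4] "river" : NP\N

NP/N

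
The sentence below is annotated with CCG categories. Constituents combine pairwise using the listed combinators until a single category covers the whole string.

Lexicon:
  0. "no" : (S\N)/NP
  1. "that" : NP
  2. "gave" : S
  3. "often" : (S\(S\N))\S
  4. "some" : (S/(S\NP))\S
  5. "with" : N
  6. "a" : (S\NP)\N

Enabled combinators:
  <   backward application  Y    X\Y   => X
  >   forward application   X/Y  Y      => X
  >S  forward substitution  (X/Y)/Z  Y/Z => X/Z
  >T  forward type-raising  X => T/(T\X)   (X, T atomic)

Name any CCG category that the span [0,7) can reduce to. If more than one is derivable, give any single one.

S

[0,7] S   >
  [0,5] S/(S\NP)   <
    [0,4] S   <
      [0,2] S\N   >
        [0,1] "no" : (S\N)/NP
        [1,2] "that" : NP
      [2,4] S\(S\N)   <
        [2,3] "gave" : S
        [3,4] "often" : (S\(S\N))\S
    [4,5] "some" : (S/(S\NP))\S
  [5,7] S\NP   <
    [5,6] "with" : N
    [6,7] "a" : (S\NP)\N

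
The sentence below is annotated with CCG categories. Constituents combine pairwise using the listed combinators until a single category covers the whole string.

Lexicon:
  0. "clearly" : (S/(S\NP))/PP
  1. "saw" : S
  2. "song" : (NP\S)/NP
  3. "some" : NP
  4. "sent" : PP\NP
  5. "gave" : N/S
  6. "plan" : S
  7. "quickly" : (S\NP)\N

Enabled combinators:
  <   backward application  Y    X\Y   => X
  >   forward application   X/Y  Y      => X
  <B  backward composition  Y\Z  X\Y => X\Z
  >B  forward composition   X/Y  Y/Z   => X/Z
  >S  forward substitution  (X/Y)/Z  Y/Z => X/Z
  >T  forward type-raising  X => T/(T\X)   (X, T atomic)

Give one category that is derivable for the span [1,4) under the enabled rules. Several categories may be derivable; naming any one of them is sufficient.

[0,8] S   >
  [0,5] S/(S\NP)   >
    [0,1] "clearly" : (S/(S\NP))/PP
    [1,5] PP   <
      [1,4] NP   <
        [1,2] "saw" : S
        [2,4] NP\S   >
          [2,3] "song" : (NP\S)/NP
          [3,4] "some" : NP
      [4,5] "sent" : PP\NP
  [5,8] S\NP   <
    [5,7] N   >
      [5,6] "gave" : N/S
      [6,7] "plan" : S
    [7,8] "quickly" : (S\NP)\N

NP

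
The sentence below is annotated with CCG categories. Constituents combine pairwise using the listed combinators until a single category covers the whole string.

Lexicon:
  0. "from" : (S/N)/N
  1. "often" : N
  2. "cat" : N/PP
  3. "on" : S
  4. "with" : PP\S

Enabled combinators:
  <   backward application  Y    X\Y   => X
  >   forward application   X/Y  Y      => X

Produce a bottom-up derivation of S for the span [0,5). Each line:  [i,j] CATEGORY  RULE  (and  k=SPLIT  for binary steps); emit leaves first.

[0,1] (S/N)/N  lex  "from"
[1,2] N  lex  "often"
[0,2] S/N  >  k=1
[2,3] N/PP  lex  "cat"
[3,4] S  lex  "on"
[4,5] PP\S  lex  "with"
[3,5] PP  <  k=4
[2,5] N  >  k=3
[0,5] S  >  k=2

[0,5] S   >
  [0,2] S/N   >
    [0,1] "from" : (S/N)/N
    [1,2] "often" : N
  [2,5] N   >
    [2,3] "cat" : N/PP
    [3,5] PP   <
      [3,4] "on" : S
      [4,5] "with" : PP\S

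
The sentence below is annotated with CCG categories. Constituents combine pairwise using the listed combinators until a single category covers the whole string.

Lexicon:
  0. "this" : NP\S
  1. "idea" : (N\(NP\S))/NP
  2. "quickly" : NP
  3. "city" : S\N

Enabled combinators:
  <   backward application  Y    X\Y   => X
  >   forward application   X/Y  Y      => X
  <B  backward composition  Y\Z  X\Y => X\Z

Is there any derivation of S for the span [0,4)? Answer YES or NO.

[0,4] S   <
  [0,3] N   <
    [0,1] "this" : NP\S
    [1,3] N\(NP\S)   >
      [1,2] "idea" : (N\(NP\S))/NP
      [2,3] "quickly" : NP
  [3,4] "city" : S\N

YES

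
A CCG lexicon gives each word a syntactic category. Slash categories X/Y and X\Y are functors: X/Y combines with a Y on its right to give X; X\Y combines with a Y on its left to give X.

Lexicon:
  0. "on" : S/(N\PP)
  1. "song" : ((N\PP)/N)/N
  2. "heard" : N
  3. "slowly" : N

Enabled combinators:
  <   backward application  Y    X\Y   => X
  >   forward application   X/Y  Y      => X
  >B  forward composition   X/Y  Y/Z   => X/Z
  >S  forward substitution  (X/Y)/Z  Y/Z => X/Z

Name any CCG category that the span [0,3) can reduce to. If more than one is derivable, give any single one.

S/N

[0,4] S   >
  [0,3] S/N   >B
    [0,1] "on" : S/(N\PP)
    [1,3] (N\PP)/N   >
      [1,2] "song" : ((N\PP)/N)/N
      [2,3] "heard" : N
  [3,4] "slowly" : N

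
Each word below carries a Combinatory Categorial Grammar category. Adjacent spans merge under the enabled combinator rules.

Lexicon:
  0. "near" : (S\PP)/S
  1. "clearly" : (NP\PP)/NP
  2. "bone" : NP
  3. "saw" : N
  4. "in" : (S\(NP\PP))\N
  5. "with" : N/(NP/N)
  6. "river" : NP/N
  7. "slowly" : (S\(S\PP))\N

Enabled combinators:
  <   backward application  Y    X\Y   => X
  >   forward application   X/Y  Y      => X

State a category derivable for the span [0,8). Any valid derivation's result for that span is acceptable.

[0,8] S   <
  [0,5] S\PP   >
    [0,1] "near" : (S\PP)/S
    [1,5] S   <
      [1,3] NP\PP   >
        [1,2] "clearly" : (NP\PP)/NP
        [2,3] "bone" : NP
      [3,5] S\(NP\PP)   <
        [3,4] "saw" : N
        [4,5] "in" : (S\(NP\PP))\N
  [5,8] S\(S\PP)   <
    [5,7] N   >
      [5,6] "with" : N/(NP/N)
      [6,7] "river" : NP/N
    [7,8] "slowly" : (S\(S\PP))\N

S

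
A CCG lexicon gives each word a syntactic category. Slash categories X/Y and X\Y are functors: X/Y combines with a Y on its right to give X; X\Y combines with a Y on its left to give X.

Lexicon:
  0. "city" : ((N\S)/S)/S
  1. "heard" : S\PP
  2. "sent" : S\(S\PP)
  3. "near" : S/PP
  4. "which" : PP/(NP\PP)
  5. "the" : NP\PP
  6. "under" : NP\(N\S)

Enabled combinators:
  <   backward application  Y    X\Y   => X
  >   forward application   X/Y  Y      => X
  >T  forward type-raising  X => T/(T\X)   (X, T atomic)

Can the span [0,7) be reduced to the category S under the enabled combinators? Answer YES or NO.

((N\S)/S)/S S\PP S\(S\PP) S/PP PP/(NP\PP) NP\PP NP\(N\S)
CKY chart[0,7] = {N/(N\NP), NP, NP/(NP\NP), PP/(PP\NP), S/(S\NP)}; S ∉ chart

NO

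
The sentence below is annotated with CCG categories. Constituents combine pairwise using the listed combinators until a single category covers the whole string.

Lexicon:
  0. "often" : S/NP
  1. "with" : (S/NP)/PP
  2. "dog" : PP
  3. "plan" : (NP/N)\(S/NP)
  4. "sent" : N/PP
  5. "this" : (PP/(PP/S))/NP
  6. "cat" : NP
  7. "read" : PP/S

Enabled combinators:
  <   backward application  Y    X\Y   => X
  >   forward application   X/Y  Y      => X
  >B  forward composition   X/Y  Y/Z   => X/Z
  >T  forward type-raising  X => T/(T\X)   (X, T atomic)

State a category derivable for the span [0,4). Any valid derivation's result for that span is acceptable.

[0,8] S   >
  [0,5] S/PP   >B
    [0,4] S/N   >B
      [0,1] "often" : S/NP
      [1,4] NP/N   <
        [1,3] S/NP   >
          [1,2] "with" : (S/NP)/PP
          [2,3] "dog" : PP
        [3,4] "plan" : (NP/N)\(S/NP)
    [4,5] "sent" : N/PP
  [5,8] PP   >
    [5,7] PP/(PP/S)   >
      [5,6] "this" : (PP/(PP/S))/NP
      [6,7] "cat" : NP
    [7,8] "read" : PP/S

S/N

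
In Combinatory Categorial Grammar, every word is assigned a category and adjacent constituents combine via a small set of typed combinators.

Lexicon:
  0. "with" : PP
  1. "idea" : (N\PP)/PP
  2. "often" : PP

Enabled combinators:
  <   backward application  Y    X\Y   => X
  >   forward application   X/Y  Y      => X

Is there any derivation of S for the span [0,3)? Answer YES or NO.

NO

PP (N\PP)/PP PP
CKY chart[0,3] = {N}; S ∉ chart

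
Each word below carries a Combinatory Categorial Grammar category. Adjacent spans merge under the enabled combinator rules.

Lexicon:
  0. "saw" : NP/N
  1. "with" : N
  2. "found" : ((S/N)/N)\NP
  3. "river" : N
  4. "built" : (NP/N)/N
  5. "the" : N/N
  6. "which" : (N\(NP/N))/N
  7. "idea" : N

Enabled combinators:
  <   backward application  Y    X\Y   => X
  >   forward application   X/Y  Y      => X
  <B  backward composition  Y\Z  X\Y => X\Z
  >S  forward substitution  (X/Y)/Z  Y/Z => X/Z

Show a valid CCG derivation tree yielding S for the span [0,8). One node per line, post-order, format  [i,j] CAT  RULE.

[0,1] NP/N  lex  "saw"
[1,2] N  lex  "with"
[0,2] NP  >  k=1
[2,3] ((S/N)/N)\NP  lex  "found"
[0,3] (S/N)/N  <  k=2
[3,4] N  lex  "river"
[0,4] S/N  >  k=3
[4,5] (NP/N)/N  lex  "built"
[5,6] N/N  lex  "the"
[4,6] NP/N  >S  k=5
[6,7] (N\(NP/N))/N  lex  "which"
[7,8] N  lex  "idea"
[6,8] N\(NP/N)  >  k=7
[4,8] N  <  k=6
[0,8] S  >  k=4

[0,8] S   >
  [0,4] S/N   >
    [0,3] (S/N)/N   <
      [0,2] NP   >
        [0,1] "saw" : NP/N
        [1,2] "with" : N
      [2,3] "found" : ((S/N)/N)\NP
    [3,4] "river" : N
  [4,8] N   <
    [4,6] NP/N   >S
      [4,5] "built" : (NP/N)/N
      [5,6] "the" : N/N
    [6,8] N\(NP/N)   >
      [6,7] "which" : (N\(NP/N))/N
      [7,8] "idea" : N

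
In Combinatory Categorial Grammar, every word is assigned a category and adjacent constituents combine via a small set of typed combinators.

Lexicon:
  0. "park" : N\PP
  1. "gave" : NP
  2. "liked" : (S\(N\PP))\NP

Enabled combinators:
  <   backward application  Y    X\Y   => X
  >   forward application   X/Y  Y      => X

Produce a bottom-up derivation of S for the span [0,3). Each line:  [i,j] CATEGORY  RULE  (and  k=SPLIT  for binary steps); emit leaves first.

[0,3] S   <
  [0,1] "park" : N\PP
  [1,3] S\(N\PP)   <
    [1,2] "gave" : NP
    [2,3] "liked" : (S\(N\PP))\NP

[0,1] N\PP  lex  "park"
[1,2] NP  lex  "gave"
[2,3] (S\(N\PP))\NP  lex  "liked"
[1,3] S\(N\PP)  <  k=2
[0,3] S  <  k=1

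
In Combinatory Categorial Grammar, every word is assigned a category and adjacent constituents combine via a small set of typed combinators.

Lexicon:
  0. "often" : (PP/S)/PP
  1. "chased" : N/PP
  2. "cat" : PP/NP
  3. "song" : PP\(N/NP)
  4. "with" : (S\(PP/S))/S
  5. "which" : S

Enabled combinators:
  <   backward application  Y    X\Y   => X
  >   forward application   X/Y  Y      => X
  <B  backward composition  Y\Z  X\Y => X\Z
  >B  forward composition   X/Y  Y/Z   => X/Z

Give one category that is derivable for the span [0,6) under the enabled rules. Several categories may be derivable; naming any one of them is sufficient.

[0,6] S   <
  [0,4] PP/S   >
    [0,1] "often" : (PP/S)/PP
    [1,4] PP   <
      [1,3] N/NP   >B
        [1,2] "chased" : N/PP
        [2,3] "cat" : PP/NP
      [3,4] "song" : PP\(N/NP)
  [4,6] S\(PP/S)   >
    [4,5] "with" : (S\(PP/S))/S
    [5,6] "which" : S

S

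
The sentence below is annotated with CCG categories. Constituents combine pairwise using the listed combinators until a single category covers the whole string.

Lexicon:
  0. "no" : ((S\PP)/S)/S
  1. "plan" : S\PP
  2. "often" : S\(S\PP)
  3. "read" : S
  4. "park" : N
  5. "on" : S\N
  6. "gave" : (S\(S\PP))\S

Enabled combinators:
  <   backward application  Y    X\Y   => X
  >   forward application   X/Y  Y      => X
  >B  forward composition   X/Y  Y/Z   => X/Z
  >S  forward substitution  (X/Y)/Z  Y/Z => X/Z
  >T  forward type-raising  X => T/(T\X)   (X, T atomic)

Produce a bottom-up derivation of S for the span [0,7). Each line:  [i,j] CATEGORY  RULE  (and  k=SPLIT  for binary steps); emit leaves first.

[0,1] ((S\PP)/S)/S  lex  "no"
[1,2] S\PP  lex  "plan"
[2,3] S\(S\PP)  lex  "often"
[1,3] S  <  k=2
[0,3] (S\PP)/S  >  k=1
[3,4] S  lex  "read"
[0,4] S\PP  >  k=3
[4,5] N  lex  "park"
[4,5] S/(S\N)  >T
[5,6] S\N  lex  "on"
[4,6] S  >  k=5
[6,7] (S\(S\PP))\S  lex  "gave"
[4,7] S\(S\PP)  <  k=6
[0,7] S  <  k=4

[0,7] S   <
  [0,4] S\PP   >
    [0,3] (S\PP)/S   >
      [0,1] "no" : ((S\PP)/S)/S
      [1,3] S   <
        [1,2] "plan" : S\PP
        [2,3] "often" : S\(S\PP)
    [3,4] "read" : S
  [4,7] S\(S\PP)   <
    [4,6] S   >
      [4,5] S/(S\N)   >T
        [4,5] "park" : N
      [5,6] "on" : S\N
    [6,7] "gave" : (S\(S\PP))\S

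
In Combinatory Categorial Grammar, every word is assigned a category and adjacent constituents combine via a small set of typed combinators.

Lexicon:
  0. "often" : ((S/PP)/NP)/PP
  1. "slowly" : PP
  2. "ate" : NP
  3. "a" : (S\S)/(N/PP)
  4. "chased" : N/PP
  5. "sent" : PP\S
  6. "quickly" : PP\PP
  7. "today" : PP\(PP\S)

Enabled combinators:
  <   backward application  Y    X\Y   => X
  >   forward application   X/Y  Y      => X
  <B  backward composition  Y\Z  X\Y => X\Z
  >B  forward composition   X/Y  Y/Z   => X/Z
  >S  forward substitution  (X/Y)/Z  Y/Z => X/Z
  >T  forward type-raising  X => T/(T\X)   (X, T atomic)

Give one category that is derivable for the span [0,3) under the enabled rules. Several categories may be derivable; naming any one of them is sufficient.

[0,8] S   >
  [0,3] S/PP   >
    [0,2] (S/PP)/NP   >
      [0,1] "often" : ((S/PP)/NP)/PP
      [1,2] "slowly" : PP
    [2,3] "ate" : NP
  [3,8] PP   <
    [3,7] PP\S   <B
      [3,5] S\S   >
        [3,4] "a" : (S\S)/(N/PP)
        [4,5] "chased" : N/PP
      [5,7] PP\S   <B
        [5,6] "sent" : PP\S
        [6,7] "quickly" : PP\PP
    [7,8] "today" : PP\(PP\S)

S/PP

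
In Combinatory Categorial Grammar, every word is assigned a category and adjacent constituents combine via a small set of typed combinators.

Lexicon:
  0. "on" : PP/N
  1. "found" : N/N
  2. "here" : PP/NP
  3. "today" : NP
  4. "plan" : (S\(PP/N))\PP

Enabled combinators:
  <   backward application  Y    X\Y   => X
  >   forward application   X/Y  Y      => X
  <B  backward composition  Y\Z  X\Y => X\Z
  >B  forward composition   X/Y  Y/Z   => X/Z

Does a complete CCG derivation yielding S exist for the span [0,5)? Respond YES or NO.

YES

[0,5] S   <
  [0,2] PP/N   >B
    [0,1] "on" : PP/N
    [1,2] "found" : N/N
  [2,5] S\(PP/N)   <
    [2,4] PP   >
      [2,3] "here" : PP/NP
      [3,4] "today" : NP
    [4,5] "plan" : (S\(PP/N))\PP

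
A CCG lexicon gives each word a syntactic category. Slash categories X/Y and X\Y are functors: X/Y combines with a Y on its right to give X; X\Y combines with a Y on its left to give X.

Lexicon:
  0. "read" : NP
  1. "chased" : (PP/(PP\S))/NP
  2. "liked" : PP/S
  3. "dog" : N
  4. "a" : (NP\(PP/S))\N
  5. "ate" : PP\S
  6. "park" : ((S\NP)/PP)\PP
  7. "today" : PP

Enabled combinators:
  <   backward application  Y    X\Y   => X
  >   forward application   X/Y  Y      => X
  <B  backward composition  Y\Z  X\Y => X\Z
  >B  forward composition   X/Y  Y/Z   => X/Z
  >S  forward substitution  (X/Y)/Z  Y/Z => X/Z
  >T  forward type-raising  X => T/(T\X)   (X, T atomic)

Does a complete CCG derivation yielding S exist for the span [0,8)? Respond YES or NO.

[0,8] S   <
  [0,1] "read" : NP
  [1,8] S\NP   >
    [1,7] (S\NP)/PP   <
      [1,6] PP   >
        [1,5] PP/(PP\S)   >
          [1,2] "chased" : (PP/(PP\S))/NP
          [2,5] NP   <
            [2,3] "liked" : PP/S
            [3,5] NP\(PP/S)   <
              [3,4] "dog" : N
              [4,5] "a" : (NP\(PP/S))\N
        [5,6] "ate" : PP\S
      [6,7] "park" : ((S\NP)/PP)\PP
    [7,8] "today" : PP

YES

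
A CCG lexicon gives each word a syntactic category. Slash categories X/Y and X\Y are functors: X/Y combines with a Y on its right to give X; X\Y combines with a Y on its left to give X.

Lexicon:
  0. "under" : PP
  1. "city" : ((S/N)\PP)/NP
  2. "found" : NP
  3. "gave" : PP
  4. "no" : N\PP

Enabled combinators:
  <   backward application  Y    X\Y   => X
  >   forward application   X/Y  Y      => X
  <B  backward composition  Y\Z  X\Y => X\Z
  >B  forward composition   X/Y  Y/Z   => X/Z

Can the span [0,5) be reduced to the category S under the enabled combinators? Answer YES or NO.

[0,5] S   >
  [0,3] S/N   <
    [0,1] "under" : PP
    [1,3] (S/N)\PP   >
      [1,2] "city" : ((S/N)\PP)/NP
      [2,3] "found" : NP
  [3,5] N   <
    [3,4] "gave" : PP
    [4,5] "no" : N\PP

YES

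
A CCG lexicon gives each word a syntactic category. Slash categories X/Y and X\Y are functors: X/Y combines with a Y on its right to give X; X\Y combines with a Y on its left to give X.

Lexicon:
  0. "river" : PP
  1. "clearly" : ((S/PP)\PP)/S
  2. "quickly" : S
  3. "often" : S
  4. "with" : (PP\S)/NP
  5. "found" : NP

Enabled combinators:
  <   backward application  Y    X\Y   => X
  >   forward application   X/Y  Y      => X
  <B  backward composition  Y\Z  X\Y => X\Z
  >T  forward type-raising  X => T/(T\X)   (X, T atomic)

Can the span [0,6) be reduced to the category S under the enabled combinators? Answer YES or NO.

[0,6] S   >
  [0,3] S/PP   <
    [0,1] "river" : PP
    [1,3] (S/PP)\PP   >
      [1,2] "clearly" : ((S/PP)\PP)/S
      [2,3] "quickly" : S
  [3,6] PP   >
    [3,4] PP/(PP\S)   >T
      [3,4] "often" : S
    [4,6] PP\S   >
      [4,5] "with" : (PP\S)/NP
      [5,6] "found" : NP

YES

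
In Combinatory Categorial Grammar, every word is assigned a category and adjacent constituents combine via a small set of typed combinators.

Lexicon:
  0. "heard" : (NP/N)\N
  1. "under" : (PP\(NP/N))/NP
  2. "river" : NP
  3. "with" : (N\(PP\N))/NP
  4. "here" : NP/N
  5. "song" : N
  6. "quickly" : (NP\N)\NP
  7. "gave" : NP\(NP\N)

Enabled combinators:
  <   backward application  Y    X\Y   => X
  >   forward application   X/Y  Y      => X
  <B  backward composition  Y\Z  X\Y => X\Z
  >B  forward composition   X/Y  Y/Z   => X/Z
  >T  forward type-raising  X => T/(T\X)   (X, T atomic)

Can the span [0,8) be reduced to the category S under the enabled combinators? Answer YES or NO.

NO

(NP/N)\N (PP\(NP/N))/NP NP (N\(PP\N))/NP NP/N N (NP\N)\NP NP\(NP\N)
CKY chart[0,8] = {N, N/(N\N), NP/(NP\N), PP/(PP\N), S/(S\N)}; S ∉ chart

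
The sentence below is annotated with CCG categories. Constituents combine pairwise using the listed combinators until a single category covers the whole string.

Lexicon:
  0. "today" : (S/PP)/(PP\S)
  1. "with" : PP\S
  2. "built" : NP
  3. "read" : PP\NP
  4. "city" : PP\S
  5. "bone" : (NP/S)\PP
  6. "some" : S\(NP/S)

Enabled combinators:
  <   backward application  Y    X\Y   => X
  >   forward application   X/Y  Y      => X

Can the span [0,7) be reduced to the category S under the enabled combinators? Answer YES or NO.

[0,7] S   <
  [0,6] NP/S   <
    [0,5] PP   <
      [0,4] S   >
        [0,2] S/PP   >
          [0,1] "today" : (S/PP)/(PP\S)
          [1,2] "with" : PP\S
        [2,4] PP   <
          [2,3] "built" : NP
          [3,4] "read" : PP\NP
      [4,5] "city" : PP\S
    [5,6] "bone" : (NP/S)\PP
  [6,7] "some" : S\(NP/S)

YES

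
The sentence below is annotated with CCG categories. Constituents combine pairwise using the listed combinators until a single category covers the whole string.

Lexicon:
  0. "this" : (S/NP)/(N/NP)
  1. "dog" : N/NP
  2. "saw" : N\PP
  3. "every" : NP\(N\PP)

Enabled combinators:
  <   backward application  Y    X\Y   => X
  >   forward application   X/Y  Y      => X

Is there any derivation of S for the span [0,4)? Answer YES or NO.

[0,4] S   >
  [0,2] S/NP   >
    [0,1] "this" : (S/NP)/(N/NP)
    [1,2] "dog" : N/NP
  [2,4] NP   <
    [2,3] "saw" : N\PP
    [3,4] "every" : NP\(N\PP)

YES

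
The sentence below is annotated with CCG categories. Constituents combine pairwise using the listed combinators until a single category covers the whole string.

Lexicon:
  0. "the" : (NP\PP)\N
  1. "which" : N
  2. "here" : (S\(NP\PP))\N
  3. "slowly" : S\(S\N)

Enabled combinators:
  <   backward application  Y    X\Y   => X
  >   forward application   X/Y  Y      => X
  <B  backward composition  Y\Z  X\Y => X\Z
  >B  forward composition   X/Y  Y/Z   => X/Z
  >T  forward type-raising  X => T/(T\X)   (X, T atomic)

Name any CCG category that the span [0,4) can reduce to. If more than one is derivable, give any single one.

[0,4] S   <
  [0,3] S\N   <B
    [0,1] "the" : (NP\PP)\N
    [1,3] S\(NP\PP)   <
      [1,2] "which" : N
      [2,3] "here" : (S\(NP\PP))\N
  [3,4] "slowly" : S\(S\N)

S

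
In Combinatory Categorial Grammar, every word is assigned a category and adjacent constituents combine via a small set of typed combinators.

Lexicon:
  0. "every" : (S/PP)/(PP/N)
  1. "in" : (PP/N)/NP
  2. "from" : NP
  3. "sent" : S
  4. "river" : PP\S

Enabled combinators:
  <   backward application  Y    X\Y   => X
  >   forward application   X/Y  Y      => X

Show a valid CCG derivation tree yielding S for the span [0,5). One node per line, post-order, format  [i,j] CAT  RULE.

[0,1] (S/PP)/(PP/N)  lex  "every"
[1,2] (PP/N)/NP  lex  "in"
[2,3] NP  lex  "from"
[1,3] PP/N  >  k=2
[0,3] S/PP  >  k=1
[3,4] S  lex  "sent"
[4,5] PP\S  lex  "river"
[3,5] PP  <  k=4
[0,5] S  >  k=3

[0,5] S   >
  [0,3] S/PP   >
    [0,1] "every" : (S/PP)/(PP/N)
    [1,3] PP/N   >
      [1,2] "in" : (PP/N)/NP
      [2,3] "from" : NP
  [3,5] PP   <
    [3,4] "sent" : S
    [4,5] "river" : PP\S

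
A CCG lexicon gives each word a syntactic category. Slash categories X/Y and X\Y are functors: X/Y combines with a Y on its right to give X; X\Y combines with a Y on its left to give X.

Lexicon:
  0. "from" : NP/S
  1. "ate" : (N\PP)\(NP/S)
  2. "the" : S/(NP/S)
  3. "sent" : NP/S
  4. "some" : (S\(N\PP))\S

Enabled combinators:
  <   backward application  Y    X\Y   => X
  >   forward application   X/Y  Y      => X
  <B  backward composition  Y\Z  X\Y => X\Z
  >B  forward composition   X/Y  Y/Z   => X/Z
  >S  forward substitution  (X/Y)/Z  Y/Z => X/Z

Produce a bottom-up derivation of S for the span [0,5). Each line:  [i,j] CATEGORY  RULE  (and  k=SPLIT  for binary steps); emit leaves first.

[0,5] S   <
  [0,2] N\PP   <
    [0,1] "from" : NP/S
    [1,2] "ate" : (N\PP)\(NP/S)
  [2,5] S\(N\PP)   <
    [2,4] S   >
      [2,3] "the" : S/(NP/S)
      [3,4] "sent" : NP/S
    [4,5] "some" : (S\(N\PP))\S

[0,1] NP/S  lex  "from"
[1,2] (N\PP)\(NP/S)  lex  "ate"
[0,2] N\PP  <  k=1
[2,3] S/(NP/S)  lex  "the"
[3,4] NP/S  lex  "sent"
[2,4] S  >  k=3
[4,5] (S\(N\PP))\S  lex  "some"
[2,5] S\(N\PP)  <  k=4
[0,5] S  <  k=2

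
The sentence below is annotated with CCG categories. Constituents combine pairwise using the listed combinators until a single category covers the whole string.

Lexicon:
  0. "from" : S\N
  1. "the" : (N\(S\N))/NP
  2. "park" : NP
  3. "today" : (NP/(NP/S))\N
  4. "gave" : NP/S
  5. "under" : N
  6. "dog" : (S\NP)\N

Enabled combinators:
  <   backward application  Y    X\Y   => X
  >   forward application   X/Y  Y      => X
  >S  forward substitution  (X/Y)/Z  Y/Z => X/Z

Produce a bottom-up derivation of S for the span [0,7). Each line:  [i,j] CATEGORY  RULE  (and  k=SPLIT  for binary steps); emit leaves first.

[0,1] S\N  lex  "from"
[1,2] (N\(S\N))/NP  lex  "the"
[2,3] NP  lex  "park"
[1,3] N\(S\N)  >  k=2
[0,3] N  <  k=1
[3,4] (NP/(NP/S))\N  lex  "today"
[0,4] NP/(NP/S)  <  k=3
[4,5] NP/S  lex  "gave"
[0,5] NP  >  k=4
[5,6] N  lex  "under"
[6,7] (S\NP)\N  lex  "dog"
[5,7] S\NP  <  k=6
[0,7] S  <  k=5

[0,7] S   <
  [0,5] NP   >
    [0,4] NP/(NP/S)   <
      [0,3] N   <
        [0,1] "from" : S\N
        [1,3] N\(S\N)   >
          [1,2] "the" : (N\(S\N))/NP
          [2,3] "park" : NP
      [3,4] "today" : (NP/(NP/S))\N
    [4,5] "gave" : NP/S
  [5,7] S\NP   <
    [5,6] "under" : N
    [6,7] "dog" : (S\NP)\N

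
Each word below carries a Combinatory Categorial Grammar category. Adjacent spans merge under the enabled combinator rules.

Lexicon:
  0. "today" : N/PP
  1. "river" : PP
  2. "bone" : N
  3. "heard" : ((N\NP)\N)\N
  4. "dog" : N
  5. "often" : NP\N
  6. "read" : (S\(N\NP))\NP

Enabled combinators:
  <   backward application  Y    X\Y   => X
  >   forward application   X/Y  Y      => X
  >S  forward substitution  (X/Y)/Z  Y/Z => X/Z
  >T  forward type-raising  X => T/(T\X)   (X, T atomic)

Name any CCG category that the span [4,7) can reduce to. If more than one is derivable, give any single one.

[0,7] S   <
  [0,4] N\NP   <
    [0,2] N   >
      [0,1] "today" : N/PP
      [1,2] "river" : PP
    [2,4] (N\NP)\N   <
      [2,3] "bone" : N
      [3,4] "heard" : ((N\NP)\N)\N
  [4,7] S\(N\NP)   <
    [4,6] NP   >
      [4,5] NP/(NP\N)   >T
        [4,5] "dog" : N
      [5,6] "often" : NP\N
    [6,7] "read" : (S\(N\NP))\NP

S\(N\NP)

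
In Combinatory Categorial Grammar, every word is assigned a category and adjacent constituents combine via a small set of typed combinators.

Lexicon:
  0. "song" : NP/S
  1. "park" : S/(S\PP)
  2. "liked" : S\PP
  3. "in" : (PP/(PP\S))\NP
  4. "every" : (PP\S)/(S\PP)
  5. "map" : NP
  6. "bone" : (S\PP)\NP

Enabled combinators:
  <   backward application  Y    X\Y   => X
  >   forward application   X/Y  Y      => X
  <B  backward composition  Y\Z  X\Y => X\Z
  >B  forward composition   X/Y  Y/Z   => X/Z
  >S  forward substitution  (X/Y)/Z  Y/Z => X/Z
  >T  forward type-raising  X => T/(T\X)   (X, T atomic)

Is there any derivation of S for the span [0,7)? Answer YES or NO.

NO

NP/S S/(S\PP) S\PP (PP/(PP\S))\NP (PP\S)/(S\PP) NP (S\PP)\NP
CKY chart[0,7] = {N/(N\PP), NP/(NP\PP), PP, PP/(PP\PP), S/(S\PP)}; S ∉ chart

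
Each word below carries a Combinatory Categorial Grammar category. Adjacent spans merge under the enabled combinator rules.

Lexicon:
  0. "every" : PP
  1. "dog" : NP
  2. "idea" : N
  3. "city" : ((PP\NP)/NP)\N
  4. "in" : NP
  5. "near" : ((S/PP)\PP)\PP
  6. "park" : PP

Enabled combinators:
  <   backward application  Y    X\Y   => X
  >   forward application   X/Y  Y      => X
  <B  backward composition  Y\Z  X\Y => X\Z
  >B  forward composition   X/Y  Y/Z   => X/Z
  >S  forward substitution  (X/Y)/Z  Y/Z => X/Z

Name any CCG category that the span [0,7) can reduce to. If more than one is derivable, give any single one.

[0,7] S   >
  [0,6] S/PP   <
    [0,1] "every" : PP
    [1,6] (S/PP)\PP   <
      [1,5] PP   <
        [1,2] "dog" : NP
        [2,5] PP\NP   >
          [2,4] (PP\NP)/NP   <
            [2,3] "idea" : N
            [3,4] "city" : ((PP\NP)/NP)\N
          [4,5] "in" : NP
      [5,6] "near" : ((S/PP)\PP)\PP
  [6,7] "park" : PP

S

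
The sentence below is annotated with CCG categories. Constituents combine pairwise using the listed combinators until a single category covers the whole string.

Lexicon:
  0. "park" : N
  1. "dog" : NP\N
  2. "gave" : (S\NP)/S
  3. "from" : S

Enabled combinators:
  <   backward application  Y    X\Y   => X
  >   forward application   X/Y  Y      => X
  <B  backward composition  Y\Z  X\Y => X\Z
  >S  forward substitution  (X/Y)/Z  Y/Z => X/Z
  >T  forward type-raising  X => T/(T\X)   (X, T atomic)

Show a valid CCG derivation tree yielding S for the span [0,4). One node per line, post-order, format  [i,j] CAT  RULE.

[0,4] S   <
  [0,1] "park" : N
  [1,4] S\N   <B
    [1,2] "dog" : NP\N
    [2,4] S\NP   >
      [2,3] "gave" : (S\NP)/S
      [3,4] "from" : S

[0,1] N  lex  "park"
[1,2] NP\N  lex  "dog"
[2,3] (S\NP)/S  lex  "gave"
[3,4] S  lex  "from"
[2,4] S\NP  >  k=3
[1,4] S\N  <B  k=2
[0,4] S  <  k=1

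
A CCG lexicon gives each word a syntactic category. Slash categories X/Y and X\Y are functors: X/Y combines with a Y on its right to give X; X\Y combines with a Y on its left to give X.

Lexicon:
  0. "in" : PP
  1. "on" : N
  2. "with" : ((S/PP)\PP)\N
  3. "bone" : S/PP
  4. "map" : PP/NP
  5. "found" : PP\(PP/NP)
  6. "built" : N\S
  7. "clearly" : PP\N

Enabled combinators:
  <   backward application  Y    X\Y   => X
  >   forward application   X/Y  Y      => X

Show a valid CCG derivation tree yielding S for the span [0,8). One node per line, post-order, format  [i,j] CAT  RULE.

[0,8] S   >
  [0,3] S/PP   <
    [0,1] "in" : PP
    [1,3] (S/PP)\PP   <
      [1,2] "on" : N
      [2,3] "with" : ((S/PP)\PP)\N
  [3,8] PP   <
    [3,7] N   <
      [3,6] S   >
        [3,4] "bone" : S/PP
        [4,6] PP   <
          [4,5] "map" : PP/NP
          [5,6] "found" : PP\(PP/NP)
      [6,7] "built" : N\S
    [7,8] "clearly" : PP\N

[0,1] PP  lex  "in"
[1,2] N  lex  "on"
[2,3] ((S/PP)\PP)\N  lex  "with"
[1,3] (S/PP)\PP  <  k=2
[0,3] S/PP  <  k=1
[3,4] S/PP  lex  "bone"
[4,5] PP/NP  lex  "map"
[5,6] PP\(PP/NP)  lex  "found"
[4,6] PP  <  k=5
[3,6] S  >  k=4
[6,7] N\S  lex  "built"
[3,7] N  <  k=6
[7,8] PP\N  lex  "clearly"
[3,8] PP  <  k=7
[0,8] S  >  k=3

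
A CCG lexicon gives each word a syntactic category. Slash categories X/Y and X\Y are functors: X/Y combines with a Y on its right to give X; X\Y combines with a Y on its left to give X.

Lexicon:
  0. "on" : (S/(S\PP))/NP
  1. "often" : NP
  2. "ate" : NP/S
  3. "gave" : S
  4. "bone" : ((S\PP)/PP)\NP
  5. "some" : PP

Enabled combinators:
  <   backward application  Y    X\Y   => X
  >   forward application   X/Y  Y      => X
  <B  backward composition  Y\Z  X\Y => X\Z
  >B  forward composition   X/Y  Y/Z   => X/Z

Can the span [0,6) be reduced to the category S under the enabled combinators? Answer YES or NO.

YES

[0,6] S   >
  [0,2] S/(S\PP)   >
    [0,1] "on" : (S/(S\PP))/NP
    [1,2] "often" : NP
  [2,6] S\PP   >
    [2,5] (S\PP)/PP   <
      [2,4] NP   >
        [2,3] "ate" : NP/S
        [3,4] "gave" : S
      [4,5] "bone" : ((S\PP)/PP)\NP
    [5,6] "some" : PP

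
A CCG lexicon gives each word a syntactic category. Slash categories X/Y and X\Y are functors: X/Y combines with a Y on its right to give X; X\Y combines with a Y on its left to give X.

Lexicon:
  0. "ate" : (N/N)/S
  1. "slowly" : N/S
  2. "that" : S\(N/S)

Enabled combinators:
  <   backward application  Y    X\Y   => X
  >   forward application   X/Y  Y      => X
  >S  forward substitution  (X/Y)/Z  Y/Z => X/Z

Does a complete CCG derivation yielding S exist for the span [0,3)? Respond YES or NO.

[0,3] S   <
  [0,2] N/S   >S
    [0,1] "ate" : (N/N)/S
    [1,2] "slowly" : N/S
  [2,3] "that" : S\(N/S)

YES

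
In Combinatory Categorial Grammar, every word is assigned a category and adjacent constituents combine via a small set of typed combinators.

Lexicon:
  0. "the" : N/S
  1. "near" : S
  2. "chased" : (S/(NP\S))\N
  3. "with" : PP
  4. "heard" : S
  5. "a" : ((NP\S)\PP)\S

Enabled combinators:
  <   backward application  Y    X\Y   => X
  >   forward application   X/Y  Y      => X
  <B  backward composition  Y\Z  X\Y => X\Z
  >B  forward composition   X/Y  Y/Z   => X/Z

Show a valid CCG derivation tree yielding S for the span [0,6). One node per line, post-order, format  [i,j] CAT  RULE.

[0,1] N/S  lex  "the"
[1,2] S  lex  "near"
[0,2] N  >  k=1
[2,3] (S/(NP\S))\N  lex  "chased"
[0,3] S/(NP\S)  <  k=2
[3,4] PP  lex  "with"
[4,5] S  lex  "heard"
[5,6] ((NP\S)\PP)\S  lex  "a"
[4,6] (NP\S)\PP  <  k=5
[3,6] NP\S  <  k=4
[0,6] S  >  k=3

[0,6] S   >
  [0,3] S/(NP\S)   <
    [0,2] N   >
      [0,1] "the" : N/S
      [1,2] "near" : S
    [2,3] "chased" : (S/(NP\S))\N
  [3,6] NP\S   <
    [3,4] "with" : PP
    [4,6] (NP\S)\PP   <
      [4,5] "heard" : S
      [5,6] "a" : ((NP\S)\PP)\S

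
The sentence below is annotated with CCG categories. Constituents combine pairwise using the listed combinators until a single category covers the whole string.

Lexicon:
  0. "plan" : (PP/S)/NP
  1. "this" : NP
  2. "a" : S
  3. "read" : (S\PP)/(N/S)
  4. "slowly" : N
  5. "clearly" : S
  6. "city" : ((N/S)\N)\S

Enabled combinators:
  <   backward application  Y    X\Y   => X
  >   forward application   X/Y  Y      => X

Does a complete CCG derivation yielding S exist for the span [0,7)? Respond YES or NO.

[0,7] S   <
  [0,3] PP   >
    [0,2] PP/S   >
      [0,1] "plan" : (PP/S)/NP
      [1,2] "this" : NP
    [2,3] "a" : S
  [3,7] S\PP   >
    [3,4] "read" : (S\PP)/(N/S)
    [4,7] N/S   <
      [4,5] "slowly" : N
      [5,7] (N/S)\N   <
        [5,6] "clearly" : S
        [6,7] "city" : ((N/S)\N)\S

YES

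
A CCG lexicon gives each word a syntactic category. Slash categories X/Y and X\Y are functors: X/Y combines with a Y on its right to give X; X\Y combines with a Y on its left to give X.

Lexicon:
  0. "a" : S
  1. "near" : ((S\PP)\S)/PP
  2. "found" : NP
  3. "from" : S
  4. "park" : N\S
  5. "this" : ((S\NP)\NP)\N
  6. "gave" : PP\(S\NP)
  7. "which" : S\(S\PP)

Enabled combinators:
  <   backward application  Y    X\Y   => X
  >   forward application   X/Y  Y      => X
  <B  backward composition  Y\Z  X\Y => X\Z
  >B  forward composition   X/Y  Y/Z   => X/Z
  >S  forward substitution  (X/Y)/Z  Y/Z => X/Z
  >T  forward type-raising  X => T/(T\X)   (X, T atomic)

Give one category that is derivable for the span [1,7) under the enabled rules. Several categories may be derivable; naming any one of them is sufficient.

[0,8] S   <
  [0,7] S\PP   <
    [0,1] "a" : S
    [1,7] (S\PP)\S   >
      [1,2] "near" : ((S\PP)\S)/PP
      [2,7] PP   <
        [2,6] S\NP   <
          [2,3] "found" : NP
          [3,6] (S\NP)\NP   <
            [3,5] N   <
              [3,4] "from" : S
              [4,5] "park" : N\S
            [5,6] "this" : ((S\NP)\NP)\N
        [6,7] "gave" : PP\(S\NP)
  [7,8] "which" : S\(S\PP)

(S\PP)\S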